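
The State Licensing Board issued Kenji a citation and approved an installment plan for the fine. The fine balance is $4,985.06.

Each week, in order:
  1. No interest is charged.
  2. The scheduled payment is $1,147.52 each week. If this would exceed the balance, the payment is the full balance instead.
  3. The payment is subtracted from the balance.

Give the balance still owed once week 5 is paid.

$0.00

# | Opening | Payment | End bal
1 | $4,985.06 | $1,147.52 | $3,837.54
2 | $3,837.54 | $1,147.52 | $2,690.02
3 | $2,690.02 | $1,147.52 | $1,542.50
4 | $1,542.50 | $1,147.52 | $394.98
5 | $394.98 | $394.98 | $0.00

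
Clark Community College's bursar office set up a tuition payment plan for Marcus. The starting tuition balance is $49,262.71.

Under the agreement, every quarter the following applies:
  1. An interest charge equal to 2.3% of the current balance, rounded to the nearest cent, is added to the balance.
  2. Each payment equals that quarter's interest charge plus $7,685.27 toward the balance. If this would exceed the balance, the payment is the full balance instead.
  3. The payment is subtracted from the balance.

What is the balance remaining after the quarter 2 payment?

$33,892.17

Quarter 1: opening $49,262.71; interest $1,133.04 → $50,395.75; payment $8,818.31; balance $41,577.44
Quarter 2: opening $41,577.44; interest $956.28 → $42,533.72; payment $8,641.55; balance $33,892.17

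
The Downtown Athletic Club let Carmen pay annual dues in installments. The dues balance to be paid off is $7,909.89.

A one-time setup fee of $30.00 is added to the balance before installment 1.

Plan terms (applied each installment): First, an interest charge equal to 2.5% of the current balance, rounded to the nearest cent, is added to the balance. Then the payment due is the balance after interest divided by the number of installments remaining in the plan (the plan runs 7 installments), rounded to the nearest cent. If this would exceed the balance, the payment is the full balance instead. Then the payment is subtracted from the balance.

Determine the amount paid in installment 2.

Installment 1: $7,939.89 +$198.50 interest = $8,138.39; pay $1,162.63 → $6,975.76
Installment 2: $6,975.76 +$174.39 interest = $7,150.15; pay $1,191.69 → $5,958.46

$1,191.69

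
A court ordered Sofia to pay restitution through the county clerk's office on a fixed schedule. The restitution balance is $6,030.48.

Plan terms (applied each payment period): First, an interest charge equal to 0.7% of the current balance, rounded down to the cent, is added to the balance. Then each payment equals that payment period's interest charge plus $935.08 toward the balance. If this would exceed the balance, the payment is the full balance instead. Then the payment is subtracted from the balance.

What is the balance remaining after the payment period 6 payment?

# | Opening | Interest | Payment | End bal
1 | $6,030.48 | $42.21 | $977.29 | $5,095.40
2 | $5,095.40 | $35.66 | $970.74 | $4,160.32
3 | $4,160.32 | $29.12 | $964.20 | $3,225.24
4 | $3,225.24 | $22.57 | $957.65 | $2,290.16
5 | $2,290.16 | $16.03 | $951.11 | $1,355.08
6 | $1,355.08 | $9.48 | $944.56 | $420.00

$420.00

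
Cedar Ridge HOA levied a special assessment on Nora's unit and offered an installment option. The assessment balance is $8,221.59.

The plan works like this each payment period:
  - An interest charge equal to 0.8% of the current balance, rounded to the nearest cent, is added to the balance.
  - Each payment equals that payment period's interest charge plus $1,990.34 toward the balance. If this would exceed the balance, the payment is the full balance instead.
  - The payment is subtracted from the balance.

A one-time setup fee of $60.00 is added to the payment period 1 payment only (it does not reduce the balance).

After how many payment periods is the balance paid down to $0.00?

5

Payment period 1: $8,221.59 +$65.77 interest = $8,287.36; pay $2,056.11 (+ $60.00 fee) → $6,231.25
Payment period 2: $6,231.25 +$49.85 interest = $6,281.10; pay $2,040.19 → $4,240.91
Payment period 3: $4,240.91 +$33.93 interest = $4,274.84; pay $2,024.27 → $2,250.57
Payment period 4: $2,250.57 +$18.00 interest = $2,268.57; pay $2,008.34 → $260.23
Payment period 5: $260.23 +$2.08 interest = $262.31; pay $262.31 → $0.00
Balance reaches $0.00 in payment period 5.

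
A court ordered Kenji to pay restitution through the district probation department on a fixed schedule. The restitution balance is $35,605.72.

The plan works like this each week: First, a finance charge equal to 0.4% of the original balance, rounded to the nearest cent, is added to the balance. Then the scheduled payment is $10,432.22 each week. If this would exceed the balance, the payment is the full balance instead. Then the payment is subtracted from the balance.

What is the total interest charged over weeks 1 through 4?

# | Opening | Interest | Payment | End bal
1 | $35,605.72 | $142.42 | $10,432.22 | $25,315.92
2 | $25,315.92 | $142.42 | $10,432.22 | $15,026.12
3 | $15,026.12 | $142.42 | $10,432.22 | $4,736.32
4 | $4,736.32 | $142.42 | $4,878.74 | $0.00
Total interest: $142.42 + $142.42 + $142.42 + $142.42 = $569.68

$569.68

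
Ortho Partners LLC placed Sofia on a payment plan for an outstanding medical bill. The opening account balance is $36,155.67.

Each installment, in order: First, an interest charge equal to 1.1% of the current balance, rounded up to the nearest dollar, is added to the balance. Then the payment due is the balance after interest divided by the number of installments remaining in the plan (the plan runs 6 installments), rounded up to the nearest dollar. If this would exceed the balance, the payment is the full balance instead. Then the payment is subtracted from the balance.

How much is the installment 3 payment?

Installment 1: $36,155.67 +$398.00 interest = $36,553.67; pay $6,093.00 → $30,460.67
Installment 2: $30,460.67 +$336.00 interest = $30,796.67; pay $6,160.00 → $24,636.67
Installment 3: $24,636.67 +$272.00 interest = $24,908.67; pay $6,228.00 → $18,680.67

$6,228.00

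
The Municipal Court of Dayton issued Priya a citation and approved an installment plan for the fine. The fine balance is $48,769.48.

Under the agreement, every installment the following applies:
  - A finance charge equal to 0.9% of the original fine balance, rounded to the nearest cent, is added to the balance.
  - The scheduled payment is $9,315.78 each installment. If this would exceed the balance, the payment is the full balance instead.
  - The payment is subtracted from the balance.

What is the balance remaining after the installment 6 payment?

$0.00

# | Opening | Interest | Payment | End bal
1 | $48,769.48 | $438.93 | $9,315.78 | $39,892.63
2 | $39,892.63 | $438.93 | $9,315.78 | $31,015.78
3 | $31,015.78 | $438.93 | $9,315.78 | $22,138.93
4 | $22,138.93 | $438.93 | $9,315.78 | $13,262.08
5 | $13,262.08 | $438.93 | $9,315.78 | $4,385.23
6 | $4,385.23 | $438.93 | $4,824.16 | $0.00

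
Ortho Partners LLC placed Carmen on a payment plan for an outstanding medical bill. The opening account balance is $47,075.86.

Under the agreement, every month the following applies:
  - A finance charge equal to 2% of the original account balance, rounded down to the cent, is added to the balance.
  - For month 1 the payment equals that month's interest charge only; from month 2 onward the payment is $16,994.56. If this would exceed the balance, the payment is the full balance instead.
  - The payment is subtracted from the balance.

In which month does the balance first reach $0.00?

4

Month 1: opening $47,075.86; interest $941.51 → $48,017.37; payment $941.51; balance $47,075.86
Month 2: opening $47,075.86; interest $941.51 → $48,017.37; payment $16,994.56; balance $31,022.81
Month 3: opening $31,022.81; interest $941.51 → $31,964.32; payment $16,994.56; balance $14,969.76
Month 4: opening $14,969.76; interest $941.51 → $15,911.27; payment $15,911.27; balance $0.00
Balance reaches $0.00 in month 4.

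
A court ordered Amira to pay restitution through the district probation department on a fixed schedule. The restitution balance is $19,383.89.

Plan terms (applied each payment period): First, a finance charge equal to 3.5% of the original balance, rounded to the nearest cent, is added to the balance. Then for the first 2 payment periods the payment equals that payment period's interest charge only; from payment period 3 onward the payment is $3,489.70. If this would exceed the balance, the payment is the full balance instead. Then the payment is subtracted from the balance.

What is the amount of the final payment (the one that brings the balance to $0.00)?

Payment period 1: opening $19,383.89; interest $678.44 → $20,062.33; payment $678.44; balance $19,383.89
Payment period 2: opening $19,383.89; interest $678.44 → $20,062.33; payment $678.44; balance $19,383.89
Payment period 3: opening $19,383.89; interest $678.44 → $20,062.33; payment $3,489.70; balance $16,572.63
Payment period 4: opening $16,572.63; interest $678.44 → $17,251.07; payment $3,489.70; balance $13,761.37
Payment period 5: opening $13,761.37; interest $678.44 → $14,439.81; payment $3,489.70; balance $10,950.11
Payment period 6: opening $10,950.11; interest $678.44 → $11,628.55; payment $3,489.70; balance $8,138.85
Payment period 7: opening $8,138.85; interest $678.44 → $8,817.29; payment $3,489.70; balance $5,327.59
Payment period 8: opening $5,327.59; interest $678.44 → $6,006.03; payment $3,489.70; balance $2,516.33
Payment period 9: opening $2,516.33; interest $678.44 → $3,194.77; payment $3,194.77; balance $0.00

$3,194.77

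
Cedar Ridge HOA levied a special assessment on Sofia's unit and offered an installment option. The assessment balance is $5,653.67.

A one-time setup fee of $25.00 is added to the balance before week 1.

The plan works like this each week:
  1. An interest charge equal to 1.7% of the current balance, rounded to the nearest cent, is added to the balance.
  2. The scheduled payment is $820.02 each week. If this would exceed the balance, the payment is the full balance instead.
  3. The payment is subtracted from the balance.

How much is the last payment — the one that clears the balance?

Week 1: opening $5,678.67; interest $96.54 → $5,775.21; payment $820.02; balance $4,955.19
Week 2: opening $4,955.19; interest $84.24 → $5,039.43; payment $820.02; balance $4,219.41
Week 3: opening $4,219.41; interest $71.73 → $4,291.14; payment $820.02; balance $3,471.12
Week 4: opening $3,471.12; interest $59.01 → $3,530.13; payment $820.02; balance $2,710.11
Week 5: opening $2,710.11; interest $46.07 → $2,756.18; payment $820.02; balance $1,936.16
Week 6: opening $1,936.16; interest $32.91 → $1,969.07; payment $820.02; balance $1,149.05
Week 7: opening $1,149.05; interest $19.53 → $1,168.58; payment $820.02; balance $348.56
Week 8: opening $348.56; interest $5.93 → $354.49; payment $354.49; balance $0.00

$354.49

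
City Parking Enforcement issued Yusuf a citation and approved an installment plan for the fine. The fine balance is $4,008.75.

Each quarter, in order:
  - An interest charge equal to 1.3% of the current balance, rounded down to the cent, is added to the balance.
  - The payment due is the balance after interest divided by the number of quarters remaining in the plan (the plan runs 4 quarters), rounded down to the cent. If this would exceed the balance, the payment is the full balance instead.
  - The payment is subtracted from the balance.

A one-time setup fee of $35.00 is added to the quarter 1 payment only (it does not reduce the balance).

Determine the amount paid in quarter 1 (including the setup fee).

# | Opening | Interest | Payment | Fee | End bal
1 | $4,008.75 | $52.11 | $1,015.21 | $35.00 | $3,045.65

$1,050.21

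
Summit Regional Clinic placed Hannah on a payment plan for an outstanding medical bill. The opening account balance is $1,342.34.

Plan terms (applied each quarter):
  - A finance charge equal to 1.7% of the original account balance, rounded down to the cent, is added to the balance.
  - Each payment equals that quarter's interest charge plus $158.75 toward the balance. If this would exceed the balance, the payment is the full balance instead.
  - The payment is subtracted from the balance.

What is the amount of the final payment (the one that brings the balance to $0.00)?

Quarter 1: opening $1,342.34; interest $22.81 → $1,365.15; payment $181.56; balance $1,183.59
Quarter 2: opening $1,183.59; interest $22.81 → $1,206.40; payment $181.56; balance $1,024.84
Quarter 3: opening $1,024.84; interest $22.81 → $1,047.65; payment $181.56; balance $866.09
Quarter 4: opening $866.09; interest $22.81 → $888.90; payment $181.56; balance $707.34
Quarter 5: opening $707.34; interest $22.81 → $730.15; payment $181.56; balance $548.59
Quarter 6: opening $548.59; interest $22.81 → $571.40; payment $181.56; balance $389.84
Quarter 7: opening $389.84; interest $22.81 → $412.65; payment $181.56; balance $231.09
Quarter 8: opening $231.09; interest $22.81 → $253.90; payment $181.56; balance $72.34
Quarter 9: opening $72.34; interest $22.81 → $95.15; payment $95.15; balance $0.00

$95.15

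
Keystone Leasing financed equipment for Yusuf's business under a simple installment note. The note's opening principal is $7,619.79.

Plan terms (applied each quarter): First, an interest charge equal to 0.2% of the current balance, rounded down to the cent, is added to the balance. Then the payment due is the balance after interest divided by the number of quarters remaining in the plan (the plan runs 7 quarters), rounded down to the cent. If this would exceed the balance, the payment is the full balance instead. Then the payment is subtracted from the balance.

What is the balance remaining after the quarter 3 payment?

$4,380.34

Quarter 1: $7,619.79 +$15.23 interest = $7,635.02; pay $1,090.71 → $6,544.31
Quarter 2: $6,544.31 +$13.08 interest = $6,557.39; pay $1,092.89 → $5,464.50
Quarter 3: $5,464.50 +$10.92 interest = $5,475.42; pay $1,095.08 → $4,380.34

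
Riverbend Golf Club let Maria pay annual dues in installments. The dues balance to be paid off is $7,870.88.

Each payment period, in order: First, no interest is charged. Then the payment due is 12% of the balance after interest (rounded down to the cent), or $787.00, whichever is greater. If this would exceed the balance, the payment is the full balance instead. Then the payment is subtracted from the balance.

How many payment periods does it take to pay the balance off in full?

# | Opening | Payment | End bal
1 | $7,870.88 | $944.50 | $6,926.38
2 | $6,926.38 | $831.16 | $6,095.22
3 | $6,095.22 | $787.00 | $5,308.22
4 | $5,308.22 | $787.00 | $4,521.22
5 | $4,521.22 | $787.00 | $3,734.22
6 | $3,734.22 | $787.00 | $2,947.22
7 | $2,947.22 | $787.00 | $2,160.22
8 | $2,160.22 | $787.00 | $1,373.22
9 | $1,373.22 | $787.00 | $586.22
10 | $586.22 | $586.22 | $0.00
Balance reaches $0.00 in payment period 10.

10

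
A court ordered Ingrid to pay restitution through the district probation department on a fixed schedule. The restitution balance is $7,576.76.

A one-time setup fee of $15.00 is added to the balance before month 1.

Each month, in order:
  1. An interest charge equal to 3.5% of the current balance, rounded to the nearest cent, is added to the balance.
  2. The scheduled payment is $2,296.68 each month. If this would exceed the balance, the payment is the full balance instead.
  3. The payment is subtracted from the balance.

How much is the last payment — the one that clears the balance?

# | Opening | Interest | Payment | End bal
1 | $7,591.76 | $265.71 | $2,296.68 | $5,560.79
2 | $5,560.79 | $194.63 | $2,296.68 | $3,458.74
3 | $3,458.74 | $121.06 | $2,296.68 | $1,283.12
4 | $1,283.12 | $44.91 | $1,328.03 | $0.00

$1,328.03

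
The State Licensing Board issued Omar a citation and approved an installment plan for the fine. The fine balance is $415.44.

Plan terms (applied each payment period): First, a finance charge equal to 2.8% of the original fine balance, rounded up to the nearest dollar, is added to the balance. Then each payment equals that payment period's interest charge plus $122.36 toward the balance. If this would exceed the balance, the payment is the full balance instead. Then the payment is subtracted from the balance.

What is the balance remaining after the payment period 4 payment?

$0.00

Payment period 1: $415.44 +$12.00 interest = $427.44; pay $134.36 → $293.08
Payment period 2: $293.08 +$12.00 interest = $305.08; pay $134.36 → $170.72
Payment period 3: $170.72 +$12.00 interest = $182.72; pay $134.36 → $48.36
Payment period 4: $48.36 +$12.00 interest = $60.36; pay $60.36 → $0.00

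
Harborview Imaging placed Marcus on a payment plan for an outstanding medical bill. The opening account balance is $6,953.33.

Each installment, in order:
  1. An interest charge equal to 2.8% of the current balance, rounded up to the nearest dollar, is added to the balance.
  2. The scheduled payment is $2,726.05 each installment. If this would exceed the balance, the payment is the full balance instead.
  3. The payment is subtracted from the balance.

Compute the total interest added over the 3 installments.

$370.00

Installment 1: opening $6,953.33; interest $195.00 → $7,148.33; payment $2,726.05; balance $4,422.28
Installment 2: opening $4,422.28; interest $124.00 → $4,546.28; payment $2,726.05; balance $1,820.23
Installment 3: opening $1,820.23; interest $51.00 → $1,871.23; payment $1,871.23; balance $0.00
Total interest: $195.00 + $124.00 + $51.00 = $370.00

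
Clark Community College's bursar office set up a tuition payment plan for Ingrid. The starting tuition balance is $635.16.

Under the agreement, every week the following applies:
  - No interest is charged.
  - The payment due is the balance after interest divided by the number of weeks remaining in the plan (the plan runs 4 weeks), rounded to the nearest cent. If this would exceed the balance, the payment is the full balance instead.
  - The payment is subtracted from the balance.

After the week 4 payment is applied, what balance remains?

$0.00

Week 1: $635.16 − $158.79 → $476.37
Week 2: $476.37 − $158.79 → $317.58
Week 3: $317.58 − $158.79 → $158.79
Week 4: $158.79 − $158.79 → $0.00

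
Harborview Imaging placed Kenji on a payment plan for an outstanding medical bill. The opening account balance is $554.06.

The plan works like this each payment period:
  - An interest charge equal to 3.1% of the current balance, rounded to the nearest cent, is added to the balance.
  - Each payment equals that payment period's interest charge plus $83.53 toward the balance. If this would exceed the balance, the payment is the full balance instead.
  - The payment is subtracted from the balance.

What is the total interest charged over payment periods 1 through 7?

$65.87

Payment period 1: opening $554.06; interest $17.18 → $571.24; payment $100.71; balance $470.53
Payment period 2: opening $470.53; interest $14.59 → $485.12; payment $98.12; balance $387.00
Payment period 3: opening $387.00; interest $12.00 → $399.00; payment $95.53; balance $303.47
Payment period 4: opening $303.47; interest $9.41 → $312.88; payment $92.94; balance $219.94
Payment period 5: opening $219.94; interest $6.82 → $226.76; payment $90.35; balance $136.41
Payment period 6: opening $136.41; interest $4.23 → $140.64; payment $87.76; balance $52.88
Payment period 7: opening $52.88; interest $1.64 → $54.52; payment $54.52; balance $0.00
Total interest: $17.18 + $14.59 + $12.00 + $9.41 + $6.82 + $4.23 + $1.64 = $65.87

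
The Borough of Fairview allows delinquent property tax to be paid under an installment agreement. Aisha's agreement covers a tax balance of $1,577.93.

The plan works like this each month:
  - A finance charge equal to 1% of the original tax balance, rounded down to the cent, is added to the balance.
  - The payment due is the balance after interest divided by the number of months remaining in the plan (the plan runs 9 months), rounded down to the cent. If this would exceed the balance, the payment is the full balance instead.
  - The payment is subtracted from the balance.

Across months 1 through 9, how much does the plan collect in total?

$1,719.86

Month 1: opening $1,577.93; interest $15.77 → $1,593.70; payment $177.07; balance $1,416.63
Month 2: opening $1,416.63; interest $15.77 → $1,432.40; payment $179.05; balance $1,253.35
Month 3: opening $1,253.35; interest $15.77 → $1,269.12; payment $181.30; balance $1,087.82
Month 4: opening $1,087.82; interest $15.77 → $1,103.59; payment $183.93; balance $919.66
Month 5: opening $919.66; interest $15.77 → $935.43; payment $187.08; balance $748.35
Month 6: opening $748.35; interest $15.77 → $764.12; payment $191.03; balance $573.09
Month 7: opening $573.09; interest $15.77 → $588.86; payment $196.28; balance $392.58
Month 8: opening $392.58; interest $15.77 → $408.35; payment $204.17; balance $204.18
Month 9: opening $204.18; interest $15.77 → $219.95; payment $219.95; balance $0.00
Total paid: $1,719.86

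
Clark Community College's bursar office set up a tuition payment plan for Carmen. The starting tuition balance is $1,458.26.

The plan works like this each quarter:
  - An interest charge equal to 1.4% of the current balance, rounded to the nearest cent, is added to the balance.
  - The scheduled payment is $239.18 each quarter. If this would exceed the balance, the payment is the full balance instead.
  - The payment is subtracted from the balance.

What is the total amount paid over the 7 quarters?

Quarter 1: $1,458.26 +$20.42 interest = $1,478.68; pay $239.18 → $1,239.50
Quarter 2: $1,239.50 +$17.35 interest = $1,256.85; pay $239.18 → $1,017.67
Quarter 3: $1,017.67 +$14.25 interest = $1,031.92; pay $239.18 → $792.74
Quarter 4: $792.74 +$11.10 interest = $803.84; pay $239.18 → $564.66
Quarter 5: $564.66 +$7.91 interest = $572.57; pay $239.18 → $333.39
Quarter 6: $333.39 +$4.67 interest = $338.06; pay $239.18 → $98.88
Quarter 7: $98.88 +$1.38 interest = $100.26; pay $100.26 → $0.00
Total paid: $1,535.34

$1,535.34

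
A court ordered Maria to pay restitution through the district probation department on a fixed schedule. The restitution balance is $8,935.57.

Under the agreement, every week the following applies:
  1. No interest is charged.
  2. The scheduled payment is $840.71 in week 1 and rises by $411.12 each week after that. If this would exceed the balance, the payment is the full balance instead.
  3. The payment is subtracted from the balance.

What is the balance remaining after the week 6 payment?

$0.00

Week 1: $8,935.57 − $840.71 → $8,094.86
Week 2: $8,094.86 − $1,251.83 → $6,843.03
Week 3: $6,843.03 − $1,662.95 → $5,180.08
Week 4: $5,180.08 − $2,074.07 → $3,106.01
Week 5: $3,106.01 − $2,485.19 → $620.82
Week 6: $620.82 − $620.82 → $0.00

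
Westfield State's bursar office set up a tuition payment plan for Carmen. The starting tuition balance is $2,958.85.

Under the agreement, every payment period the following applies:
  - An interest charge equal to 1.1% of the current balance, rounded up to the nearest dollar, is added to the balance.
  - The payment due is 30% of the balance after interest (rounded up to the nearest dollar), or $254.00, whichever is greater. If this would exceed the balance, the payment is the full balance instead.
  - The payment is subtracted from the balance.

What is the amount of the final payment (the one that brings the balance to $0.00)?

Payment period 1: $2,958.85 +$33.00 interest = $2,991.85; pay $898.00 → $2,093.85
Payment period 2: $2,093.85 +$24.00 interest = $2,117.85; pay $636.00 → $1,481.85
Payment period 3: $1,481.85 +$17.00 interest = $1,498.85; pay $450.00 → $1,048.85
Payment period 4: $1,048.85 +$12.00 interest = $1,060.85; pay $319.00 → $741.85
Payment period 5: $741.85 +$9.00 interest = $750.85; pay $254.00 → $496.85
Payment period 6: $496.85 +$6.00 interest = $502.85; pay $254.00 → $248.85
Payment period 7: $248.85 +$3.00 interest = $251.85; pay $251.85 → $0.00

$251.85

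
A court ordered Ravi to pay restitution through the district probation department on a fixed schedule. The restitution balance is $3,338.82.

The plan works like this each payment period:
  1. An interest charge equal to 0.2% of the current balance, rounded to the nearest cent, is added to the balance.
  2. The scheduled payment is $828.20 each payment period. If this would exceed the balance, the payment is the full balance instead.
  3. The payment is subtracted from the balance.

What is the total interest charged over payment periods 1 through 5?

$16.93

Payment period 1: $3,338.82 +$6.68 interest = $3,345.50; pay $828.20 → $2,517.30
Payment period 2: $2,517.30 +$5.03 interest = $2,522.33; pay $828.20 → $1,694.13
Payment period 3: $1,694.13 +$3.39 interest = $1,697.52; pay $828.20 → $869.32
Payment period 4: $869.32 +$1.74 interest = $871.06; pay $828.20 → $42.86
Payment period 5: $42.86 +$0.09 interest = $42.95; pay $42.95 → $0.00
Total interest: $6.68 + $5.03 + $3.39 + $1.74 + $0.09 = $16.93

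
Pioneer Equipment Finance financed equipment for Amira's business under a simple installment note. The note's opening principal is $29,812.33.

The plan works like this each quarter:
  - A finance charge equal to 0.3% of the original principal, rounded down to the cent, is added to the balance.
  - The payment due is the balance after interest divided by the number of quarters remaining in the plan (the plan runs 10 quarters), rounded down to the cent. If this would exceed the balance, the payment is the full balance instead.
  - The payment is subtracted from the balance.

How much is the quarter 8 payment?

# | Opening | Interest | Payment | End bal
1 | $29,812.33 | $89.43 | $2,990.17 | $26,911.59
2 | $26,911.59 | $89.43 | $3,000.11 | $24,000.91
3 | $24,000.91 | $89.43 | $3,011.29 | $21,079.05
4 | $21,079.05 | $89.43 | $3,024.06 | $18,144.42
5 | $18,144.42 | $89.43 | $3,038.97 | $15,194.88
6 | $15,194.88 | $89.43 | $3,056.86 | $12,227.45
7 | $12,227.45 | $89.43 | $3,079.22 | $9,237.66
8 | $9,237.66 | $89.43 | $3,109.03 | $6,218.06

$3,109.03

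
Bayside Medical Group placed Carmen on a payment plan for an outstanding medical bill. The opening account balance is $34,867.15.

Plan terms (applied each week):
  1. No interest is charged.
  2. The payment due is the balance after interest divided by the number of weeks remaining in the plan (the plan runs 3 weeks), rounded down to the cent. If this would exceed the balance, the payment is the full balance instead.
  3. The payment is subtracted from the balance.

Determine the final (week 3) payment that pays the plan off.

$11,622.39

Week 1: opening $34,867.15; payment $11,622.38; balance $23,244.77
Week 2: opening $23,244.77; payment $11,622.38; balance $11,622.39
Week 3: opening $11,622.39; payment $11,622.39; balance $0.00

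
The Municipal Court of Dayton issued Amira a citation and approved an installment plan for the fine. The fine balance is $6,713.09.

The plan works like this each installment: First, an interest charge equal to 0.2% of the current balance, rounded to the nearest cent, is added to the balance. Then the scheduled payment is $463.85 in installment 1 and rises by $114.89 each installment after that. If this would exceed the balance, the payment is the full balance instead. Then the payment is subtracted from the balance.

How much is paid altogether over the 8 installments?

$6,782.28

Installment 1: opening $6,713.09; interest $13.43 → $6,726.52; payment $463.85; balance $6,262.67
Installment 2: opening $6,262.67; interest $12.53 → $6,275.20; payment $578.74; balance $5,696.46
Installment 3: opening $5,696.46; interest $11.39 → $5,707.85; payment $693.63; balance $5,014.22
Installment 4: opening $5,014.22; interest $10.03 → $5,024.25; payment $808.52; balance $4,215.73
Installment 5: opening $4,215.73; interest $8.43 → $4,224.16; payment $923.41; balance $3,300.75
Installment 6: opening $3,300.75; interest $6.60 → $3,307.35; payment $1,038.30; balance $2,269.05
Installment 7: opening $2,269.05; interest $4.54 → $2,273.59; payment $1,153.19; balance $1,120.40
Installment 8: opening $1,120.40; interest $2.24 → $1,122.64; payment $1,122.64; balance $0.00
Total paid: $6,782.28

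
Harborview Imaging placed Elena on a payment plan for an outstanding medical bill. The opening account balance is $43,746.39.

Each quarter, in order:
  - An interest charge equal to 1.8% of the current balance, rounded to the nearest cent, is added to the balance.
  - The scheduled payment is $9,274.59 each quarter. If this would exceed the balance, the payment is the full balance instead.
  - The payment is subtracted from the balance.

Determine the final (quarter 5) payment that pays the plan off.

Quarter 1: $43,746.39 +$787.44 interest = $44,533.83; pay $9,274.59 → $35,259.24
Quarter 2: $35,259.24 +$634.67 interest = $35,893.91; pay $9,274.59 → $26,619.32
Quarter 3: $26,619.32 +$479.15 interest = $27,098.47; pay $9,274.59 → $17,823.88
Quarter 4: $17,823.88 +$320.83 interest = $18,144.71; pay $9,274.59 → $8,870.12
Quarter 5: $8,870.12 +$159.66 interest = $9,029.78; pay $9,029.78 → $0.00

$9,029.78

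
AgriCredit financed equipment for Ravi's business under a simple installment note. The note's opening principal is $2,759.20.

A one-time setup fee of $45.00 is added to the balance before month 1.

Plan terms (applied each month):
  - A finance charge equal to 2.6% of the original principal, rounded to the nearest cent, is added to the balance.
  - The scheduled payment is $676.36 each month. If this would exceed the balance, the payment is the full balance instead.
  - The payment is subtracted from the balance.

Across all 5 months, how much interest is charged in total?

Month 1: $2,804.20 +$71.74 interest = $2,875.94; pay $676.36 → $2,199.58
Month 2: $2,199.58 +$71.74 interest = $2,271.32; pay $676.36 → $1,594.96
Month 3: $1,594.96 +$71.74 interest = $1,666.70; pay $676.36 → $990.34
Month 4: $990.34 +$71.74 interest = $1,062.08; pay $676.36 → $385.72
Month 5: $385.72 +$71.74 interest = $457.46; pay $457.46 → $0.00
Total interest: $71.74 + $71.74 + $71.74 + $71.74 + $71.74 = $358.70

$358.70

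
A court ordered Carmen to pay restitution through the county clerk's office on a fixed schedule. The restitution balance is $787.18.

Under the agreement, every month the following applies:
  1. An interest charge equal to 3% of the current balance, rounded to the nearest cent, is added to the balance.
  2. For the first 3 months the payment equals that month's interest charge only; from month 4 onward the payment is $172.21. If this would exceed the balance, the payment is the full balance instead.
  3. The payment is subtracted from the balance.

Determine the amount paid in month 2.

$23.62

Month 1: $787.18 +$23.62 interest = $810.80; pay $23.62 → $787.18
Month 2: $787.18 +$23.62 interest = $810.80; pay $23.62 → $787.18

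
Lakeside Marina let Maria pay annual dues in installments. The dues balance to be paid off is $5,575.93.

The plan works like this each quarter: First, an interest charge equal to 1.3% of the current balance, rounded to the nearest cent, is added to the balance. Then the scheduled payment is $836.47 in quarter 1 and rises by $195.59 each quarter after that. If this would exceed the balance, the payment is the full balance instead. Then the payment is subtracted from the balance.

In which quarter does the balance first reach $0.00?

5

Quarter 1: opening $5,575.93; interest $72.49 → $5,648.42; payment $836.47; balance $4,811.95
Quarter 2: opening $4,811.95; interest $62.56 → $4,874.51; payment $1,032.06; balance $3,842.45
Quarter 3: opening $3,842.45; interest $49.95 → $3,892.40; payment $1,227.65; balance $2,664.75
Quarter 4: opening $2,664.75; interest $34.64 → $2,699.39; payment $1,423.24; balance $1,276.15
Quarter 5: opening $1,276.15; interest $16.59 → $1,292.74; payment $1,292.74; balance $0.00
Balance reaches $0.00 in quarter 5.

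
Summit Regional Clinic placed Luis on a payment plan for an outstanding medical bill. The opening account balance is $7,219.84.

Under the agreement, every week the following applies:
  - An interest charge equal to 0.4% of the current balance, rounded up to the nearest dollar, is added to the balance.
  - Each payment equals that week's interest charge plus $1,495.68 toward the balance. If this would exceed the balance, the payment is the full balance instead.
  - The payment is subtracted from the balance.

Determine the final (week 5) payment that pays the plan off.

$1,242.12

# | Opening | Interest | Payment | End bal
1 | $7,219.84 | $29.00 | $1,524.68 | $5,724.16
2 | $5,724.16 | $23.00 | $1,518.68 | $4,228.48
3 | $4,228.48 | $17.00 | $1,512.68 | $2,732.80
4 | $2,732.80 | $11.00 | $1,506.68 | $1,237.12
5 | $1,237.12 | $5.00 | $1,242.12 | $0.00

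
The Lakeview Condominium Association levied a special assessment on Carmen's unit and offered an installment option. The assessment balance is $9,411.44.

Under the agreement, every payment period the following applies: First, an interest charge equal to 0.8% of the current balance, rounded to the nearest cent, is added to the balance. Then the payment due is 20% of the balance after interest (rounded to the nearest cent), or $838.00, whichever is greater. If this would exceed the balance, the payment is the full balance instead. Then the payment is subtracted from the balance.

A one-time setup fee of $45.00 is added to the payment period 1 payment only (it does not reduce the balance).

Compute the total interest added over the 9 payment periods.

$318.64

Payment period 1: $9,411.44 +$75.29 interest = $9,486.73; pay $1,897.35 (+ $45.00 fee) → $7,589.38
Payment period 2: $7,589.38 +$60.72 interest = $7,650.10; pay $1,530.02 → $6,120.08
Payment period 3: $6,120.08 +$48.96 interest = $6,169.04; pay $1,233.81 → $4,935.23
Payment period 4: $4,935.23 +$39.48 interest = $4,974.71; pay $994.94 → $3,979.77
Payment period 5: $3,979.77 +$31.84 interest = $4,011.61; pay $838.00 → $3,173.61
Payment period 6: $3,173.61 +$25.39 interest = $3,199.00; pay $838.00 → $2,361.00
Payment period 7: $2,361.00 +$18.89 interest = $2,379.89; pay $838.00 → $1,541.89
Payment period 8: $1,541.89 +$12.34 interest = $1,554.23; pay $838.00 → $716.23
Payment period 9: $716.23 +$5.73 interest = $721.96; pay $721.96 → $0.00
Total interest: $75.29 + $60.72 + $48.96 + $39.48 + $31.84 + $25.39 + $18.89 + $12.34 + $5.73 = $318.64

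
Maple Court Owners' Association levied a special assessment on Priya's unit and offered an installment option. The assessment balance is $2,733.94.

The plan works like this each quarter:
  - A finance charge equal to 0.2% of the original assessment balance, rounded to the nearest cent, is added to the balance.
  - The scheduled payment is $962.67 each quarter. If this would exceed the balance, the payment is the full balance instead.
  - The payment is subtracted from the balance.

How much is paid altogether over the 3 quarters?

$2,750.35

# | Opening | Interest | Payment | End bal
1 | $2,733.94 | $5.47 | $962.67 | $1,776.74
2 | $1,776.74 | $5.47 | $962.67 | $819.54
3 | $819.54 | $5.47 | $825.01 | $0.00
Total paid: $2,750.35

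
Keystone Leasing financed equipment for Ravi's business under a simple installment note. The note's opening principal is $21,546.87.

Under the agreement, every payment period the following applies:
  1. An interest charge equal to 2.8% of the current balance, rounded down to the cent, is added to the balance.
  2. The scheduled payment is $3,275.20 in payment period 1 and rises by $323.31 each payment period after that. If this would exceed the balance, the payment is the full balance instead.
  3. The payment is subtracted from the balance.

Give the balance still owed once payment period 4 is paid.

$8,425.65

Payment period 1: $21,546.87 +$603.31 interest = $22,150.18; pay $3,275.20 → $18,874.98
Payment period 2: $18,874.98 +$528.49 interest = $19,403.47; pay $3,598.51 → $15,804.96
Payment period 3: $15,804.96 +$442.53 interest = $16,247.49; pay $3,921.82 → $12,325.67
Payment period 4: $12,325.67 +$345.11 interest = $12,670.78; pay $4,245.13 → $8,425.65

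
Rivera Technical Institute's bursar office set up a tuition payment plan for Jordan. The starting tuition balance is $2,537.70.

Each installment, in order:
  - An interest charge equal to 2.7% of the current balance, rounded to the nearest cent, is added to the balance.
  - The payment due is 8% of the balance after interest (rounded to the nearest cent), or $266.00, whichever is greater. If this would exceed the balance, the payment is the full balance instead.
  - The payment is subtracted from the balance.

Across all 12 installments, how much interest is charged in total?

# | Opening | Interest | Payment | End bal
1 | $2,537.70 | $68.52 | $266.00 | $2,340.22
2 | $2,340.22 | $63.19 | $266.00 | $2,137.41
3 | $2,137.41 | $57.71 | $266.00 | $1,929.12
4 | $1,929.12 | $52.09 | $266.00 | $1,715.21
5 | $1,715.21 | $46.31 | $266.00 | $1,495.52
6 | $1,495.52 | $40.38 | $266.00 | $1,269.90
7 | $1,269.90 | $34.29 | $266.00 | $1,038.19
8 | $1,038.19 | $28.03 | $266.00 | $800.22
9 | $800.22 | $21.61 | $266.00 | $555.83
10 | $555.83 | $15.01 | $266.00 | $304.84
11 | $304.84 | $8.23 | $266.00 | $47.07
12 | $47.07 | $1.27 | $48.34 | $0.00
Total interest: $68.52 + $63.19 + $57.71 + $52.09 + $46.31 + $40.38 + $34.29 + $28.03 + $21.61 + $15.01 + $8.23 + $1.27 = $436.64

$436.64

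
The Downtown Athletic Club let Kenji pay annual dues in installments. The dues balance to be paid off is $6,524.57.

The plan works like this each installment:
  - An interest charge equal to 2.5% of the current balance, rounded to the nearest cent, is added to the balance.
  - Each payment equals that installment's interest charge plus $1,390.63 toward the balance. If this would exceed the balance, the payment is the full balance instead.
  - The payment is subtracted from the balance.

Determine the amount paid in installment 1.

$1,553.74

Installment 1: $6,524.57 +$163.11 interest = $6,687.68; pay $1,553.74 → $5,133.94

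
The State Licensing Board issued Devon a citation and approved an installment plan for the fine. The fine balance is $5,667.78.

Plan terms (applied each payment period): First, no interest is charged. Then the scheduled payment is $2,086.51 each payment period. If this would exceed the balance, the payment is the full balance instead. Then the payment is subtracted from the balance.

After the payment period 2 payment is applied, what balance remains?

Payment period 1: opening $5,667.78; payment $2,086.51; balance $3,581.27
Payment period 2: opening $3,581.27; payment $2,086.51; balance $1,494.76

$1,494.76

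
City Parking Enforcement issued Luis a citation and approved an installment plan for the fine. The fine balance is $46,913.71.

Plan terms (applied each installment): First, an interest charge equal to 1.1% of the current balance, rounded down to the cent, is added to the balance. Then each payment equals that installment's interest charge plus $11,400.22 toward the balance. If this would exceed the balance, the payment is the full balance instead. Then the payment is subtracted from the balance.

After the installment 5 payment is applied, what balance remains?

$0.00

Installment 1: opening $46,913.71; interest $516.05 → $47,429.76; payment $11,916.27; balance $35,513.49
Installment 2: opening $35,513.49; interest $390.64 → $35,904.13; payment $11,790.86; balance $24,113.27
Installment 3: opening $24,113.27; interest $265.24 → $24,378.51; payment $11,665.46; balance $12,713.05
Installment 4: opening $12,713.05; interest $139.84 → $12,852.89; payment $11,540.06; balance $1,312.83
Installment 5: opening $1,312.83; interest $14.44 → $1,327.27; payment $1,327.27; balance $0.00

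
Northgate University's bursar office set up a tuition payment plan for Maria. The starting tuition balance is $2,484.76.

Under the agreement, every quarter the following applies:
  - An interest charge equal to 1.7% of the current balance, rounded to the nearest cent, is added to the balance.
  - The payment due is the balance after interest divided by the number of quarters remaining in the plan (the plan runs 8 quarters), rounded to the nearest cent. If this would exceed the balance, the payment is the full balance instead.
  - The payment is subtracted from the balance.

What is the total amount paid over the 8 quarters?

$2,682.57

Quarter 1: opening $2,484.76; interest $42.24 → $2,527.00; payment $315.88; balance $2,211.12
Quarter 2: opening $2,211.12; interest $37.59 → $2,248.71; payment $321.24; balance $1,927.47
Quarter 3: opening $1,927.47; interest $32.77 → $1,960.24; payment $326.71; balance $1,633.53
Quarter 4: opening $1,633.53; interest $27.77 → $1,661.30; payment $332.26; balance $1,329.04
Quarter 5: opening $1,329.04; interest $22.59 → $1,351.63; payment $337.91; balance $1,013.72
Quarter 6: opening $1,013.72; interest $17.23 → $1,030.95; payment $343.65; balance $687.30
Quarter 7: opening $687.30; interest $11.68 → $698.98; payment $349.49; balance $349.49
Quarter 8: opening $349.49; interest $5.94 → $355.43; payment $355.43; balance $0.00
Total paid: $2,682.57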